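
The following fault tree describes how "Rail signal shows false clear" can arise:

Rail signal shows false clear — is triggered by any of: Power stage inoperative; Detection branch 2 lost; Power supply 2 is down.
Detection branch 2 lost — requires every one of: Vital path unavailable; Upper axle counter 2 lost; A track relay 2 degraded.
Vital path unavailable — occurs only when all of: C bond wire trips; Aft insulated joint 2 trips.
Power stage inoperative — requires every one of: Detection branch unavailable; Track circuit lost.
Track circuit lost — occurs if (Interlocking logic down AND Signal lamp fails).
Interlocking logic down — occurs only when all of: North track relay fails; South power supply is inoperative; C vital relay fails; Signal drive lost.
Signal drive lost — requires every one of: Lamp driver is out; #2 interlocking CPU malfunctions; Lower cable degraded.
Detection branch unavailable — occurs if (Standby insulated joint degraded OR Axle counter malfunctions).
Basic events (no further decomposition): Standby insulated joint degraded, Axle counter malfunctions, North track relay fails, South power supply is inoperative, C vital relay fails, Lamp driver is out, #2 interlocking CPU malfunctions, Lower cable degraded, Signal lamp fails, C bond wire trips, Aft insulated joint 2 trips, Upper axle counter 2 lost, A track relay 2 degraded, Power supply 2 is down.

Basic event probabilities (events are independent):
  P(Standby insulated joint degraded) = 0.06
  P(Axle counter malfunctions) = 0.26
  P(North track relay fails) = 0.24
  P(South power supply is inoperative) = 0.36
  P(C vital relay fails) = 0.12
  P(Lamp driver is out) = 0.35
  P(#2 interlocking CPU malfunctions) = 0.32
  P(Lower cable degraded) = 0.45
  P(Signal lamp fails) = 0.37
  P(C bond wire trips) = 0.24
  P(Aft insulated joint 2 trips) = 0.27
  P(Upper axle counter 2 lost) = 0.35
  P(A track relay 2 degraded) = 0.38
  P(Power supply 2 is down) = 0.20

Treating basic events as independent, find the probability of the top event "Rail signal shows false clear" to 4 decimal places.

P(Detection branch unavailable) [OR] = 1 − (1−0.06) × (1−0.26) = 0.304400
P(Signal drive lost) [AND] = 0.35 × 0.32 × 0.45 = 0.050400
P(Interlocking logic down) [AND] = 0.24 × 0.36 × 0.12 × 0.050400 = 0.000523
P(Track circuit lost) [AND] = 0.000523 × 0.37 = 0.000194
P(Power stage inoperative) [AND] = 0.304400 × 0.000194 = 0.000059
P(Vital path unavailable) [AND] = 0.24 × 0.27 = 0.064800
P(Detection branch 2 lost) [AND] = 0.064800 × 0.35 × 0.38 = 0.008618
P(Rail signal shows false clear) [OR] = 1 − (1−0.000059) × (1−0.008618) × (1−0.20) = 0.206941
Rounded to 4 decimal places: P(Rail signal shows false clear) ≈ 0.2069.

0.2069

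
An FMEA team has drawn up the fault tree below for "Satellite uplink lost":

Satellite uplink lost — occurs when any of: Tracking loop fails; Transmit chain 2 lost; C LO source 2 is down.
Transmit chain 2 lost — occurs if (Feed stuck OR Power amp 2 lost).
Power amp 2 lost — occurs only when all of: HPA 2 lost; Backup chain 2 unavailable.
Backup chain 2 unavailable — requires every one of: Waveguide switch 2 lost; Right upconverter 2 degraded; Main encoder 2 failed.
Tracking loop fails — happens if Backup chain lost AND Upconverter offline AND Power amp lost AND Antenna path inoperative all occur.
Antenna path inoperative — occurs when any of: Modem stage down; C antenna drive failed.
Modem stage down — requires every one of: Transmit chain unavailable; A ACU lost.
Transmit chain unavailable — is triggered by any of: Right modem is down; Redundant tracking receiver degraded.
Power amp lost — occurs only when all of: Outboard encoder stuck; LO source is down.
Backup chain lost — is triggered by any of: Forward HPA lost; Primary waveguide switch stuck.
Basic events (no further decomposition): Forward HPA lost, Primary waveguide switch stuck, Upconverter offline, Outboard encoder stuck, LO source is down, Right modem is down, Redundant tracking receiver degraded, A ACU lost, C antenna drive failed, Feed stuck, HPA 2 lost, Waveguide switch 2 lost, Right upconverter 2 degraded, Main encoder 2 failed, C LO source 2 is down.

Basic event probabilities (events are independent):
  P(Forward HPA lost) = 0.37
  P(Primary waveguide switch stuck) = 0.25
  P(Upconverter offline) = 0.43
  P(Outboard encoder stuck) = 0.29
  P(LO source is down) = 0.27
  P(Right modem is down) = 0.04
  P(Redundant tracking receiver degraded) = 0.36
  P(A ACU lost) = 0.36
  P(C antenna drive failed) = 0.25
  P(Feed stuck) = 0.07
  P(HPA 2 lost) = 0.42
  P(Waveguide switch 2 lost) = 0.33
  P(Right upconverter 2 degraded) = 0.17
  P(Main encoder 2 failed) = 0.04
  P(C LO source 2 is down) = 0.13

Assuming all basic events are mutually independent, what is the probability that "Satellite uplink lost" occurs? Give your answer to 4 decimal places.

0.1967

P(Backup chain lost) [OR] = 1 − (1−0.37) × (1−0.25) = 0.527500
P(Power amp lost) [AND] = 0.29 × 0.27 = 0.078300
P(Transmit chain unavailable) [OR] = 1 − (1−0.04) × (1−0.36) = 0.385600
P(Modem stage down) [AND] = 0.385600 × 0.36 = 0.138816
P(Antenna path inoperative) [OR] = 1 − (1−0.138816) × (1−0.25) = 0.354112
P(Tracking loop fails) [AND] = 0.527500 × 0.43 × 0.078300 × 0.354112 = 0.006289
P(Backup chain 2 unavailable) [AND] = 0.33 × 0.17 × 0.04 = 0.002244
P(Power amp 2 lost) [AND] = 0.42 × 0.002244 = 0.000942
P(Transmit chain 2 lost) [OR] = 1 − (1−0.07) × (1−0.000942) = 0.070876
P(Satellite uplink lost) [OR] = 1 − (1−0.006289) × (1−0.070876) × (1−0.13) = 0.196746
Rounded to 4 decimal places: P(Satellite uplink lost) ≈ 0.1967.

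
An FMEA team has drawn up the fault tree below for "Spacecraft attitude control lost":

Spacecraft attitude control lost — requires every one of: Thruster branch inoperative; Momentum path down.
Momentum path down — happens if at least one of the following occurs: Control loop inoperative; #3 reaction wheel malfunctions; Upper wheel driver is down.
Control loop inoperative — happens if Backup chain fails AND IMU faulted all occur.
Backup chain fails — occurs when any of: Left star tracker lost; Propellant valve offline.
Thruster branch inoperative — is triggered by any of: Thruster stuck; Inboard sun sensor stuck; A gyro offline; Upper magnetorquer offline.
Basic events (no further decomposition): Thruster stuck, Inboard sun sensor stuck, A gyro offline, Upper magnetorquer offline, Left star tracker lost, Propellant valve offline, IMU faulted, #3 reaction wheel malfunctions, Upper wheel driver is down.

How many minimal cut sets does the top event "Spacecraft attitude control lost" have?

Thruster branch inoperative [OR]: union of children's cut sets → 4 cut set(s).
Backup chain fails [OR]: union of children's cut sets → 2 cut set(s).
Control loop inoperative [AND]: one cut set from each child combined → 2 × 1 = 2 cut set(s).
Momentum path down [OR]: union of children's cut sets → 4 cut set(s).
Spacecraft attitude control lost [AND]: one cut set from each child combined → 4 × 4 = 16 cut set(s).

16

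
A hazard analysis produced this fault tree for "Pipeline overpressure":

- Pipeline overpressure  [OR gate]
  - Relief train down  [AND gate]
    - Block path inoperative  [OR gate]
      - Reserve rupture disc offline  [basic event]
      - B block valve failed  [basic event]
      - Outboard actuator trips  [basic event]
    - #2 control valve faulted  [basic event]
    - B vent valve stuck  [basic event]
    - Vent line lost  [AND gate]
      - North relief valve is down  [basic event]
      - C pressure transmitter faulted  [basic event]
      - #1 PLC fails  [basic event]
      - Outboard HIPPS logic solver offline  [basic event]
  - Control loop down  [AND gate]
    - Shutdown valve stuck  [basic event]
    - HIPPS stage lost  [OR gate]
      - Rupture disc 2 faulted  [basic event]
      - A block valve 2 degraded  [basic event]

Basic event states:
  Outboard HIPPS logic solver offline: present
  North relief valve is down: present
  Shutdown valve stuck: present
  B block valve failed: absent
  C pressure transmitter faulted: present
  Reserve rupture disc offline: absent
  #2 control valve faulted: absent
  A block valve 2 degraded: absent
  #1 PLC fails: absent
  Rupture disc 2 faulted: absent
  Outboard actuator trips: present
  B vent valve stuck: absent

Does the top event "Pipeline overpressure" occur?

Block path inoperative [OR]: Reserve rupture disc offline=not, B block valve failed=not, Outboard actuator trips=occurs → at least one input occurs → occurs.
Vent line lost [AND]: North relief valve is down=occurs, C pressure transmitter faulted=occurs, #1 PLC fails=not, Outboard HIPPS logic solver offline=occurs → not all inputs occur → does not occur.
Relief train down [AND]: Block path inoperative=occurs, #2 control valve faulted=not, B vent valve stuck=not, Vent line lost=not → not all inputs occur → does not occur.
HIPPS stage lost [OR]: Rupture disc 2 faulted=not, A block valve 2 degraded=not → no input occurs → does not occur.
Control loop down [AND]: Shutdown valve stuck=occurs, HIPPS stage lost=not → not all inputs occur → does not occur.
Pipeline overpressure [OR]: Relief train down=not, Control loop down=not → no input occurs → does not occur.

No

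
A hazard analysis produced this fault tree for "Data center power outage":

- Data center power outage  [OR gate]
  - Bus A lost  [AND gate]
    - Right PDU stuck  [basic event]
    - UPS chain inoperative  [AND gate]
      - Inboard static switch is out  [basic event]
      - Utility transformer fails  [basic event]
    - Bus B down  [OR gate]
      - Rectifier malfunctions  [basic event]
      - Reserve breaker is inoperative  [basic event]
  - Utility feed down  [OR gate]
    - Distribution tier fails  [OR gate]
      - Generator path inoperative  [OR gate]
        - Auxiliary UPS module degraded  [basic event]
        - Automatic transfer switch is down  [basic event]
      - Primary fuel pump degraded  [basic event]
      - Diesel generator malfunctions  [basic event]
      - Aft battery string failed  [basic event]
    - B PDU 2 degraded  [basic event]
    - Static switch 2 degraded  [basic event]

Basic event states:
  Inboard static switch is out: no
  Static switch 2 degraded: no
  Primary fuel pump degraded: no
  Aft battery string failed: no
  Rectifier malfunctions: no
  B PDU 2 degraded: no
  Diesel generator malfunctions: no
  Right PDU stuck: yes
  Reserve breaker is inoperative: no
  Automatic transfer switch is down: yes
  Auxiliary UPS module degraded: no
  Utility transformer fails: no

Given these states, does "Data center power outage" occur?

Yes

UPS chain inoperative [AND]: Inboard static switch is out=not, Utility transformer fails=not → not all inputs occur → does not occur.
Bus B down [OR]: Rectifier malfunctions=not, Reserve breaker is inoperative=not → no input occurs → does not occur.
Bus A lost [AND]: Right PDU stuck=occurs, UPS chain inoperative=not, Bus B down=not → not all inputs occur → does not occur.
Generator path inoperative [OR]: Auxiliary UPS module degraded=not, Automatic transfer switch is down=occurs → at least one input occurs → occurs.
Distribution tier fails [OR]: Generator path inoperative=occurs, Primary fuel pump degraded=not, Diesel generator malfunctions=not, Aft battery string failed=not → at least one input occurs → occurs.
Utility feed down [OR]: Distribution tier fails=occurs, B PDU 2 degraded=not, Static switch 2 degraded=not → at least one input occurs → occurs.
Data center power outage [OR]: Bus A lost=not, Utility feed down=occurs → at least one input occurs → occurs.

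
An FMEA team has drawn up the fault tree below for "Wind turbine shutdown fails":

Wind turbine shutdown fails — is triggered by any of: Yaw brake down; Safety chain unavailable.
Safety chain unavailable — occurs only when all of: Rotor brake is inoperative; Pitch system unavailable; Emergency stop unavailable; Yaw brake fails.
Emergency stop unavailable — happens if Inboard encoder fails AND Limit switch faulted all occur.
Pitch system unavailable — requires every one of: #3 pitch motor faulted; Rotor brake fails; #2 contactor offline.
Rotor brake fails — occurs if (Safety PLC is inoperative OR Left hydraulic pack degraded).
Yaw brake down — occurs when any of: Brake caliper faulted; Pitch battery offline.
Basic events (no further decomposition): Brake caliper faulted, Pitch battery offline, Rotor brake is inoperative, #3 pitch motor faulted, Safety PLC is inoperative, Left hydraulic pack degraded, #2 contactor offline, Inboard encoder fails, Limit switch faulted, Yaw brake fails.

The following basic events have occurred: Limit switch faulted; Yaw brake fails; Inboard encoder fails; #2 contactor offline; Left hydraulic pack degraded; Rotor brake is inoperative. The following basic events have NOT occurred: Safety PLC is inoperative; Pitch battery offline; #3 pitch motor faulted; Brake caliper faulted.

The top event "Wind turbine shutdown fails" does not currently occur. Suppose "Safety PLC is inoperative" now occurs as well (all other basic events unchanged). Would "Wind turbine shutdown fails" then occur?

Counterfactual: set "Safety PLC is inoperative" to occurred.
Yaw brake down [OR]: Brake caliper faulted=not, Pitch battery offline=not → no input occurs → does not occur.
Rotor brake fails [OR]: Safety PLC is inoperative=occurs, Left hydraulic pack degraded=occurs → at least one input occurs → occurs.
Pitch system unavailable [AND]: #3 pitch motor faulted=not, Rotor brake fails=occurs, #2 contactor offline=occurs → not all inputs occur → does not occur.
Emergency stop unavailable [AND]: Inboard encoder fails=occurs, Limit switch faulted=occurs → all inputs occur → occurs.
Safety chain unavailable [AND]: Rotor brake is inoperative=occurs, Pitch system unavailable=not, Emergency stop unavailable=occurs, Yaw brake fails=occurs → not all inputs occur → does not occur.
Wind turbine shutdown fails [OR]: Yaw brake down=not, Safety chain unavailable=not → no input occurs → does not occur.

No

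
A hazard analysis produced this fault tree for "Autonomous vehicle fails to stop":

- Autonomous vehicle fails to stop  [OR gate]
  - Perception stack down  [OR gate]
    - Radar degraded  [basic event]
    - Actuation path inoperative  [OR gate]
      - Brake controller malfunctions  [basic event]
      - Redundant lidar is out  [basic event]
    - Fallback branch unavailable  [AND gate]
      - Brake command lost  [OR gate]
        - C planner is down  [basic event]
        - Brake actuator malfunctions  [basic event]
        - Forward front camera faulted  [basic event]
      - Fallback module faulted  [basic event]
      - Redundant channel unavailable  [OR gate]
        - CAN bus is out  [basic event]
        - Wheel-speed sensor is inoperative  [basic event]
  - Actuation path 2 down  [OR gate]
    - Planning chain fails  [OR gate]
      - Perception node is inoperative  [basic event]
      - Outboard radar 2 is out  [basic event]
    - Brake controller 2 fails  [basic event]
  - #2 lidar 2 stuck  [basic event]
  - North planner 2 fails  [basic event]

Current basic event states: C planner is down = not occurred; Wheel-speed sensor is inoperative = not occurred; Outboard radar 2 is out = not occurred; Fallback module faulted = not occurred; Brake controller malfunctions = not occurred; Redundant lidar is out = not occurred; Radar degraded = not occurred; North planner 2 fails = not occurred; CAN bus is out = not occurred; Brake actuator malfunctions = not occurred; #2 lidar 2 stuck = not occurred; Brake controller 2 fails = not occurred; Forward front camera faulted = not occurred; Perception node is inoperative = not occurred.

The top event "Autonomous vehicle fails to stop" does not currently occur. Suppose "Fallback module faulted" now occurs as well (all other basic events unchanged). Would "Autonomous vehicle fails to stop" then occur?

Counterfactual: set "Fallback module faulted" to occurred.
Actuation path inoperative [OR]: Brake controller malfunctions=not, Redundant lidar is out=not → no input occurs → does not occur.
Brake command lost [OR]: C planner is down=not, Brake actuator malfunctions=not, Forward front camera faulted=not → no input occurs → does not occur.
Redundant channel unavailable [OR]: CAN bus is out=not, Wheel-speed sensor is inoperative=not → no input occurs → does not occur.
Fallback branch unavailable [AND]: Brake command lost=not, Fallback module faulted=occurs, Redundant channel unavailable=not → not all inputs occur → does not occur.
Perception stack down [OR]: Radar degraded=not, Actuation path inoperative=not, Fallback branch unavailable=not → no input occurs → does not occur.
Planning chain fails [OR]: Perception node is inoperative=not, Outboard radar 2 is out=not → no input occurs → does not occur.
Actuation path 2 down [OR]: Planning chain fails=not, Brake controller 2 fails=not → no input occurs → does not occur.
Autonomous vehicle fails to stop [OR]: Perception stack down=not, Actuation path 2 down=not, #2 lidar 2 stuck=not, North planner 2 fails=not → no input occurs → does not occur.

No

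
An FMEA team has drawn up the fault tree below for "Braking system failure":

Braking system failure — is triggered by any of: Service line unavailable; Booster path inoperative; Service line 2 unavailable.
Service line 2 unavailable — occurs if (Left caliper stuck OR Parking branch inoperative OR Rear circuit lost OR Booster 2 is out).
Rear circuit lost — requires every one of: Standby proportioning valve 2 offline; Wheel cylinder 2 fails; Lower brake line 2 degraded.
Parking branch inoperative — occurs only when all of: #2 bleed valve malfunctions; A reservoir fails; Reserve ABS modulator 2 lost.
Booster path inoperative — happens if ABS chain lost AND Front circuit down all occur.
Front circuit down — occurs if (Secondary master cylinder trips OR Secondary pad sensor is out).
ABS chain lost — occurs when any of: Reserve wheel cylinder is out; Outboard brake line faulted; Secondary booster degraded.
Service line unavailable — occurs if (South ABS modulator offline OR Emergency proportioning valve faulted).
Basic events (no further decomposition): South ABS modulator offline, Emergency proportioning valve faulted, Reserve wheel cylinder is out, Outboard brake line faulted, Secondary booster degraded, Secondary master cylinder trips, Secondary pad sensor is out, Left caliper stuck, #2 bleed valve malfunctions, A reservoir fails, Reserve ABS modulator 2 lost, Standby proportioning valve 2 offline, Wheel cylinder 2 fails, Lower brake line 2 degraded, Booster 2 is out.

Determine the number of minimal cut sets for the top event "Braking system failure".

12

Service line unavailable [OR]: union of children's cut sets → 2 cut set(s).
ABS chain lost [OR]: union of children's cut sets → 3 cut set(s).
Front circuit down [OR]: union of children's cut sets → 2 cut set(s).
Booster path inoperative [AND]: one cut set from each child combined → 3 × 2 = 6 cut set(s).
Parking branch inoperative [AND]: one cut set from each child combined → 1 × 1 × 1 = 1 cut set(s).
Rear circuit lost [AND]: one cut set from each child combined → 1 × 1 × 1 = 1 cut set(s).
Service line 2 unavailable [OR]: union of children's cut sets → 4 cut set(s).
Braking system failure [OR]: union of children's cut sets → 12 cut set(s).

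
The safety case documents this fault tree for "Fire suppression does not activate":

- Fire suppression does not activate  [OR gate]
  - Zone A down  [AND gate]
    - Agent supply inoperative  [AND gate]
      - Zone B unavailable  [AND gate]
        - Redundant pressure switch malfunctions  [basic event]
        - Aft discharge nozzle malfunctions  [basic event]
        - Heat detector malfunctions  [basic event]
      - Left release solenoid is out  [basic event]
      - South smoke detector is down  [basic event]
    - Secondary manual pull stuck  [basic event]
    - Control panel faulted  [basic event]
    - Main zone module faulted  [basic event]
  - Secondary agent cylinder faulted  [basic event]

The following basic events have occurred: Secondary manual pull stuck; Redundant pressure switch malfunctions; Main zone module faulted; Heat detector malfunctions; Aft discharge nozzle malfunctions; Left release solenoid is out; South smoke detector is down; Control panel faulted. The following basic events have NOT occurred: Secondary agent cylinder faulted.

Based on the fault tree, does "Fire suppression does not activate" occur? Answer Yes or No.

Zone B unavailable [AND]: Redundant pressure switch malfunctions=occurs, Aft discharge nozzle malfunctions=occurs, Heat detector malfunctions=occurs → all inputs occur → occurs.
Agent supply inoperative [AND]: Zone B unavailable=occurs, Left release solenoid is out=occurs, South smoke detector is down=occurs → all inputs occur → occurs.
Zone A down [AND]: Agent supply inoperative=occurs, Secondary manual pull stuck=occurs, Control panel faulted=occurs, Main zone module faulted=occurs → all inputs occur → occurs.
Fire suppression does not activate [OR]: Zone A down=occurs, Secondary agent cylinder faulted=not → at least one input occurs → occurs.

Yes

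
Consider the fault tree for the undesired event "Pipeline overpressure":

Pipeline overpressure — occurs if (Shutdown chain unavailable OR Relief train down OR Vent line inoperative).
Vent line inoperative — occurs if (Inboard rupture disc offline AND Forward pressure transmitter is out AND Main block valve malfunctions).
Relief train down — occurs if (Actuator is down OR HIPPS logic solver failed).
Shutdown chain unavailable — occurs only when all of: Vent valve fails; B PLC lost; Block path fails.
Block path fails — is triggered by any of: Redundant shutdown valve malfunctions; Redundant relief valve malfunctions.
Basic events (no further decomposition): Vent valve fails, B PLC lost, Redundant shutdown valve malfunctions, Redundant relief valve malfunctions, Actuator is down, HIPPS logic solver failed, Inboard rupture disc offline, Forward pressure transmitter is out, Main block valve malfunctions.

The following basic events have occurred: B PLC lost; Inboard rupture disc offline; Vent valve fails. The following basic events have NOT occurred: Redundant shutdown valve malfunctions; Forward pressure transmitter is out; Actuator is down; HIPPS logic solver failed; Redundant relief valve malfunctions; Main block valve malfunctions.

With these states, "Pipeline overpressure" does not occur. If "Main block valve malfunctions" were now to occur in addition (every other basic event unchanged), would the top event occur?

Counterfactual: set "Main block valve malfunctions" to occurred.
Block path fails [OR]: Redundant shutdown valve malfunctions=not, Redundant relief valve malfunctions=not → no input occurs → does not occur.
Shutdown chain unavailable [AND]: Vent valve fails=occurs, B PLC lost=occurs, Block path fails=not → not all inputs occur → does not occur.
Relief train down [OR]: Actuator is down=not, HIPPS logic solver failed=not → no input occurs → does not occur.
Vent line inoperative [AND]: Inboard rupture disc offline=occurs, Forward pressure transmitter is out=not, Main block valve malfunctions=occurs → not all inputs occur → does not occur.
Pipeline overpressure [OR]: Shutdown chain unavailable=not, Relief train down=not, Vent line inoperative=not → no input occurs → does not occur.

No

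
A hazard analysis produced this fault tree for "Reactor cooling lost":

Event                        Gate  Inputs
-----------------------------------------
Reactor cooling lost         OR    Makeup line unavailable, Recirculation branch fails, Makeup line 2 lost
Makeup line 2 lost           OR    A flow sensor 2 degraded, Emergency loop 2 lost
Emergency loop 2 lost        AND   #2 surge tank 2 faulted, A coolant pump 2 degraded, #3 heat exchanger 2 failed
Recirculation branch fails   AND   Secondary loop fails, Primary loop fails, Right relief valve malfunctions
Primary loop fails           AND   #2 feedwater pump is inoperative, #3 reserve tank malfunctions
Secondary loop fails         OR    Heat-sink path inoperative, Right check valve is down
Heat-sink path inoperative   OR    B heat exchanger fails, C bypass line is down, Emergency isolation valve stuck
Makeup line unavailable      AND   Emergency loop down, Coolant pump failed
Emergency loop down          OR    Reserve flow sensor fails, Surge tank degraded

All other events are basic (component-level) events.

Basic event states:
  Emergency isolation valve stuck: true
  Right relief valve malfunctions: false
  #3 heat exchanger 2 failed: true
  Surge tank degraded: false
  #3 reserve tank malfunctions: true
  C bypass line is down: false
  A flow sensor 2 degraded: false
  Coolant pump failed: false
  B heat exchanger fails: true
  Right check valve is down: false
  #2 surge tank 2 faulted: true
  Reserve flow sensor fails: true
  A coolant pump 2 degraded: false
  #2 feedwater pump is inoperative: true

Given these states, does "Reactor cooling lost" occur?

No

Emergency loop down [OR]: Reserve flow sensor fails=occurs, Surge tank degraded=not → at least one input occurs → occurs.
Makeup line unavailable [AND]: Emergency loop down=occurs, Coolant pump failed=not → not all inputs occur → does not occur.
Heat-sink path inoperative [OR]: B heat exchanger fails=occurs, C bypass line is down=not, Emergency isolation valve stuck=occurs → at least one input occurs → occurs.
Secondary loop fails [OR]: Heat-sink path inoperative=occurs, Right check valve is down=not → at least one input occurs → occurs.
Primary loop fails [AND]: #2 feedwater pump is inoperative=occurs, #3 reserve tank malfunctions=occurs → all inputs occur → occurs.
Recirculation branch fails [AND]: Secondary loop fails=occurs, Primary loop fails=occurs, Right relief valve malfunctions=not → not all inputs occur → does not occur.
Emergency loop 2 lost [AND]: #2 surge tank 2 faulted=occurs, A coolant pump 2 degraded=not, #3 heat exchanger 2 failed=occurs → not all inputs occur → does not occur.
Makeup line 2 lost [OR]: A flow sensor 2 degraded=not, Emergency loop 2 lost=not → no input occurs → does not occur.
Reactor cooling lost [OR]: Makeup line unavailable=not, Recirculation branch fails=not, Makeup line 2 lost=not → no input occurs → does not occur.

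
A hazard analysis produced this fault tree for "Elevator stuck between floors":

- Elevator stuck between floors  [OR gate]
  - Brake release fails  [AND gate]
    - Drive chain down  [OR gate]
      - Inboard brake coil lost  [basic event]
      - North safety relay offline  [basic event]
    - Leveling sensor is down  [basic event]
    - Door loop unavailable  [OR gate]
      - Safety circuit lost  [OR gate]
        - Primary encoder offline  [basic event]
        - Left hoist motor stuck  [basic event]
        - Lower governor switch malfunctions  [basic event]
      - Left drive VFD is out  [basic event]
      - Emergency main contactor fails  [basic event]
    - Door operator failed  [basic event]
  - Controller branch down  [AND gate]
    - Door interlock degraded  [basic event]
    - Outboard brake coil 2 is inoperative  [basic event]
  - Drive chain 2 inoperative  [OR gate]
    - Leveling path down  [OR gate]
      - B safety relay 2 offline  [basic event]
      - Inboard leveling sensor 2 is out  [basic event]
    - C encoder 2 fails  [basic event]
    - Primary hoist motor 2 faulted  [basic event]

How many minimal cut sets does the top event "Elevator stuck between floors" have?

Drive chain down [OR]: union of children's cut sets → 2 cut set(s).
Safety circuit lost [OR]: union of children's cut sets → 3 cut set(s).
Door loop unavailable [OR]: union of children's cut sets → 5 cut set(s).
Brake release fails [AND]: one cut set from each child combined → 2 × 1 × 5 × 1 = 10 cut set(s).
Controller branch down [AND]: one cut set from each child combined → 1 × 1 = 1 cut set(s).
Leveling path down [OR]: union of children's cut sets → 2 cut set(s).
Drive chain 2 inoperative [OR]: union of children's cut sets → 4 cut set(s).
Elevator stuck between floors [OR]: union of children's cut sets → 15 cut set(s).

15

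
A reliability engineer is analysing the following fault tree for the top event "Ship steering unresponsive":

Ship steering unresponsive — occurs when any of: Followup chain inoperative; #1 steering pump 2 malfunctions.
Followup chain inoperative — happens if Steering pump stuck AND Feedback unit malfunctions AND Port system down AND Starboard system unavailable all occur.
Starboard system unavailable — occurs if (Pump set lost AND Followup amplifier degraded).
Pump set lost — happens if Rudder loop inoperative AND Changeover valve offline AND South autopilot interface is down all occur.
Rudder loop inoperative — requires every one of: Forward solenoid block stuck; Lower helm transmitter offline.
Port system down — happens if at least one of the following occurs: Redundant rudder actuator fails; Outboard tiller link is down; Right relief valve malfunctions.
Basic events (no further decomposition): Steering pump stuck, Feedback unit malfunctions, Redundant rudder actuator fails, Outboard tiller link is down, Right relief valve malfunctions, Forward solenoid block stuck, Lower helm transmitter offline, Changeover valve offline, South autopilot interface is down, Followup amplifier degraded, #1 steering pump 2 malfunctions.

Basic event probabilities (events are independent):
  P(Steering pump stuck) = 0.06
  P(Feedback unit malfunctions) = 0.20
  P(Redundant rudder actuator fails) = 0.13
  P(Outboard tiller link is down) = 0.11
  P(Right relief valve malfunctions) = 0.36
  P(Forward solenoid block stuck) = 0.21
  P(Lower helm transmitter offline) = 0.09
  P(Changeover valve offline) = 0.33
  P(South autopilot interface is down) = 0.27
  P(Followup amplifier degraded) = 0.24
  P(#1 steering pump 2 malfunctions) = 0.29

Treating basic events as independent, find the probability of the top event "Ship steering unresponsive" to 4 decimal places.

P(Port system down) [OR] = 1 − (1−0.13) × (1−0.11) × (1−0.36) = 0.504448
P(Rudder loop inoperative) [AND] = 0.21 × 0.09 = 0.018900
P(Pump set lost) [AND] = 0.018900 × 0.33 × 0.27 = 0.001684
P(Starboard system unavailable) [AND] = 0.001684 × 0.24 = 0.000404
P(Followup chain inoperative) [AND] = 0.06 × 0.20 × 0.504448 × 0.000404 = 0.000002
P(Ship steering unresponsive) [OR] = 1 − (1−0.000002) × (1−0.29) = 0.290001
Rounded to 4 decimal places: P(Ship steering unresponsive) ≈ 0.2900.

0.2900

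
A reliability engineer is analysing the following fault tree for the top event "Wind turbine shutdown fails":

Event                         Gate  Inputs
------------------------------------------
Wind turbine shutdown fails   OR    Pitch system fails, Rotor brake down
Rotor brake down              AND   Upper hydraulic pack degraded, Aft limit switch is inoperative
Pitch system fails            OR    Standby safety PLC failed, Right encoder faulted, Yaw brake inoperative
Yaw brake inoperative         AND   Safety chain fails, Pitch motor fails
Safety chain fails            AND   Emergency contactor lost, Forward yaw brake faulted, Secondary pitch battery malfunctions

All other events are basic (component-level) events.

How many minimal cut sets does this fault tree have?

Safety chain fails [AND]: one cut set from each child combined → 1 × 1 × 1 = 1 cut set(s).
Yaw brake inoperative [AND]: one cut set from each child combined → 1 × 1 = 1 cut set(s).
Pitch system fails [OR]: union of children's cut sets → 3 cut set(s).
Rotor brake down [AND]: one cut set from each child combined → 1 × 1 = 1 cut set(s).
Wind turbine shutdown fails [OR]: union of children's cut sets → 4 cut set(s).
Minimal cut sets: {Standby safety PLC failed}; {Right encoder faulted}; {Emergency contactor lost, Forward yaw brake faulted, Pitch motor fails, Secondary pitch battery malfunctions}; {Aft limit switch is inoperative, Upper hydraulic pack degraded}.

4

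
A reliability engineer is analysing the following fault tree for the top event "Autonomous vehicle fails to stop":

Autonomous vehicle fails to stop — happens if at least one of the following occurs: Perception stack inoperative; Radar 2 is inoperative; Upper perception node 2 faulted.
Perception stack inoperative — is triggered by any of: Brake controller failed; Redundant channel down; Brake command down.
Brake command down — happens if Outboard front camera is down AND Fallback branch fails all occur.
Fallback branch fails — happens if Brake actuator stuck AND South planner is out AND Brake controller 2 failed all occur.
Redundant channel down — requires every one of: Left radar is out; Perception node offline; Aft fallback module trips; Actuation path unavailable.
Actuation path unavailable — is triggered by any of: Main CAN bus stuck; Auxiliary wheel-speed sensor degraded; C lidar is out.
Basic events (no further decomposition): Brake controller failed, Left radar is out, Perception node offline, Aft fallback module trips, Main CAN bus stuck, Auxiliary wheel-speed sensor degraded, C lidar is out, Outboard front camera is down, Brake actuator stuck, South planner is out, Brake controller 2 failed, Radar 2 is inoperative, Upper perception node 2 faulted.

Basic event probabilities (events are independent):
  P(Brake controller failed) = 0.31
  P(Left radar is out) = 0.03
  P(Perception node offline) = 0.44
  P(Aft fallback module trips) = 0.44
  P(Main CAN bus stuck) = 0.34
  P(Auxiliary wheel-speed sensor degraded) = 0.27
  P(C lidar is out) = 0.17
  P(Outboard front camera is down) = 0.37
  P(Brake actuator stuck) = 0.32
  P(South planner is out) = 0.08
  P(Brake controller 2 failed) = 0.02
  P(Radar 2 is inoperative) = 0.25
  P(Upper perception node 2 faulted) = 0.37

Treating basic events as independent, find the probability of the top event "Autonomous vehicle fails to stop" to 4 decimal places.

P(Actuation path unavailable) [OR] = 1 − (1−0.34) × (1−0.27) × (1−0.17) = 0.600106
P(Redundant channel down) [AND] = 0.03 × 0.44 × 0.44 × 0.600106 = 0.003485
P(Fallback branch fails) [AND] = 0.32 × 0.08 × 0.02 = 0.000512
P(Brake command down) [AND] = 0.37 × 0.000512 = 0.000189
P(Perception stack inoperative) [OR] = 1 − (1−0.31) × (1−0.003485) × (1−0.000189) = 0.312535
P(Autonomous vehicle fails to stop) [OR] = 1 − (1−0.312535) × (1−0.25) × (1−0.37) = 0.675173
Rounded to 4 decimal places: P(Autonomous vehicle fails to stop) ≈ 0.6752.

0.6752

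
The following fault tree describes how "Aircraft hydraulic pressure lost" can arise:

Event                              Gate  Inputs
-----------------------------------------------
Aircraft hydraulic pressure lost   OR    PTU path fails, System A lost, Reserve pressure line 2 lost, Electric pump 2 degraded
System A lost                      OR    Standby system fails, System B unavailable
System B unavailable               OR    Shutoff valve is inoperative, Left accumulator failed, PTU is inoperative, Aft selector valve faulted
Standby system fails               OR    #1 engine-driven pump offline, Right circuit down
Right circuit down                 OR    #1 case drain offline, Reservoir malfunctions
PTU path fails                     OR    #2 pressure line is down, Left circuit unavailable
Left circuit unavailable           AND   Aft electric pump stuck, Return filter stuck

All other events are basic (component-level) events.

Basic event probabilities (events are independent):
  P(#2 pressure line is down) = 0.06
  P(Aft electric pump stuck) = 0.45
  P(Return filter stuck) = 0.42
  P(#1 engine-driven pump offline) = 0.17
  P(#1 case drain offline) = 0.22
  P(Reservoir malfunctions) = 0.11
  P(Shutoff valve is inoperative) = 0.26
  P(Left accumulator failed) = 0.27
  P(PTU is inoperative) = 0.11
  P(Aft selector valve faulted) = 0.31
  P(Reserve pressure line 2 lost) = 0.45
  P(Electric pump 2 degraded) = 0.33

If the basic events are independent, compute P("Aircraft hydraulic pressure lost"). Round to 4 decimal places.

P(Left circuit unavailable) [AND] = 0.45 × 0.42 = 0.189000
P(PTU path fails) [OR] = 1 − (1−0.06) × (1−0.189000) = 0.237660
P(Right circuit down) [OR] = 1 − (1−0.22) × (1−0.11) = 0.305800
P(Standby system fails) [OR] = 1 − (1−0.17) × (1−0.305800) = 0.423814
P(System B unavailable) [OR] = 1 − (1−0.26) × (1−0.27) × (1−0.11) × (1−0.31) = 0.668263
P(System A lost) [OR] = 1 − (1−0.423814) × (1−0.668263) = 0.808858
P(Aircraft hydraulic pressure lost) [OR] = 1 − (1−0.237660) × (1−0.808858) × (1−0.45) × (1−0.33) = 0.946304
Rounded to 4 decimal places: P(Aircraft hydraulic pressure lost) ≈ 0.9463.

0.9463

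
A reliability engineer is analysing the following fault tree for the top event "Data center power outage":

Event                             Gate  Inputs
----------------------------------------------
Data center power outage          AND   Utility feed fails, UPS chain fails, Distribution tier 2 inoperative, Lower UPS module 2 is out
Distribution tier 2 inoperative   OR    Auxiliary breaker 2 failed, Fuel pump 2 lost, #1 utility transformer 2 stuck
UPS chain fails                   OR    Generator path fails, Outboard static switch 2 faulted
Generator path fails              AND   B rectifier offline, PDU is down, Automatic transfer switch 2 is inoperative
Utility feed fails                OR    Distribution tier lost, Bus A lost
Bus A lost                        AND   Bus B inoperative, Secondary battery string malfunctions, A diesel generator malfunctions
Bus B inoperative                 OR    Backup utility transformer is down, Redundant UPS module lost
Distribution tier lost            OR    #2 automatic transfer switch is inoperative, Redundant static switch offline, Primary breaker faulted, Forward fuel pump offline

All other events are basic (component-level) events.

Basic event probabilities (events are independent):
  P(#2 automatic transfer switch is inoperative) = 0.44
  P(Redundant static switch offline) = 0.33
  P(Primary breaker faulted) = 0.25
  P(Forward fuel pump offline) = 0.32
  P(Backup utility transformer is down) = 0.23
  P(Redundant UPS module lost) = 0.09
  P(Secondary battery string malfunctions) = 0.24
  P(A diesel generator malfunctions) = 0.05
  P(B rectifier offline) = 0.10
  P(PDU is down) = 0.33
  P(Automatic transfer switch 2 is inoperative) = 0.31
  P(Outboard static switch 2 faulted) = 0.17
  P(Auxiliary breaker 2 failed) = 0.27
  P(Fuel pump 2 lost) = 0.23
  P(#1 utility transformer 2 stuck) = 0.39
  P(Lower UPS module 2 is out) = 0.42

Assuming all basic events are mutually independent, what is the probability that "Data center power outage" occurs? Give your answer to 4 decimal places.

P(Distribution tier lost) [OR] = 1 − (1−0.44) × (1−0.33) × (1−0.25) × (1−0.32) = 0.808648
P(Bus B inoperative) [OR] = 1 − (1−0.23) × (1−0.09) = 0.299300
P(Bus A lost) [AND] = 0.299300 × 0.24 × 0.05 = 0.003592
P(Utility feed fails) [OR] = 1 − (1−0.808648) × (1−0.003592) = 0.809335
P(Generator path fails) [AND] = 0.10 × 0.33 × 0.31 = 0.010230
P(UPS chain fails) [OR] = 1 − (1−0.010230) × (1−0.17) = 0.178491
P(Distribution tier 2 inoperative) [OR] = 1 − (1−0.27) × (1−0.23) × (1−0.39) = 0.657119
P(Data center power outage) [AND] = 0.809335 × 0.178491 × 0.657119 × 0.42 = 0.039869
Rounded to 4 decimal places: P(Data center power outage) ≈ 0.0399.

0.0399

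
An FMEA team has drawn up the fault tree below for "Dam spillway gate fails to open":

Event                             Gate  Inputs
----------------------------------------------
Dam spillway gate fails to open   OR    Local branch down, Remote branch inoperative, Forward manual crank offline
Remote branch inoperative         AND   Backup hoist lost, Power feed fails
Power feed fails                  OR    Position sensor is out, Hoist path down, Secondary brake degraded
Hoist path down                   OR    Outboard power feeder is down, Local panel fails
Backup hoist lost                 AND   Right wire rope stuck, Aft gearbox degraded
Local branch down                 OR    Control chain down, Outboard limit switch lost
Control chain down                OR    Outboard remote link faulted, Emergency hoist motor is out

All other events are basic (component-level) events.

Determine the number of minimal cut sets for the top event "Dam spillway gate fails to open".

Control chain down [OR]: union of children's cut sets → 2 cut set(s).
Local branch down [OR]: union of children's cut sets → 3 cut set(s).
Backup hoist lost [AND]: one cut set from each child combined → 1 × 1 = 1 cut set(s).
Hoist path down [OR]: union of children's cut sets → 2 cut set(s).
Power feed fails [OR]: union of children's cut sets → 4 cut set(s).
Remote branch inoperative [AND]: one cut set from each child combined → 1 × 4 = 4 cut set(s).
Dam spillway gate fails to open [OR]: union of children's cut sets → 8 cut set(s).
Minimal cut sets: {Outboard remote link faulted}; {Emergency hoist motor is out}; {Outboard limit switch lost}; {Aft gearbox degraded, Position sensor is out, Right wire rope stuck}; {Aft gearbox degraded, Outboard power feeder is down, Right wire rope stuck}; {Aft gearbox degraded, Local panel fails, Right wire rope stuck}; {Aft gearbox degraded, Right wire rope stuck, Secondary brake degraded}; {Forward manual crank offline}.

8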